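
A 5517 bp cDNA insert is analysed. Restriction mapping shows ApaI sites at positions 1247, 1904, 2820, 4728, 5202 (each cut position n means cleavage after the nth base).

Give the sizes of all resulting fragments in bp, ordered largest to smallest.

1908, 1247, 916, 657, 474, 315 bp

Linear molecule, 5 cuts → 6 fragments:
  1247 − 0 = 1247 bp
  1904 − 1247 = 657 bp
  2820 − 1904 = 916 bp
  4728 − 2820 = 1908 bp
  5202 − 4728 = 474 bp
  5517 − 5202 = 315 bp
Sorted largest to smallest: 1908, 1247, 916, 657, 474, 315 bp.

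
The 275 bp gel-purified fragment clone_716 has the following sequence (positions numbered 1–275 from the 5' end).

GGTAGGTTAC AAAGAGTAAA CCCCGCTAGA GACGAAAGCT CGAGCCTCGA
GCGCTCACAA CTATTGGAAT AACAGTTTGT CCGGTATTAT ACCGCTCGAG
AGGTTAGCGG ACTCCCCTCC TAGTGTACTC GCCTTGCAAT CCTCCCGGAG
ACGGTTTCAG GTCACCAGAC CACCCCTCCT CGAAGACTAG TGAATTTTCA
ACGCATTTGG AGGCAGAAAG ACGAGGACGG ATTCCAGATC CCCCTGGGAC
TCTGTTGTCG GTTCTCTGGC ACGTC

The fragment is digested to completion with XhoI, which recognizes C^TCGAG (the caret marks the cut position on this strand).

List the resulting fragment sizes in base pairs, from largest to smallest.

180, 49, 39, 7 bp

XhoI sites (CTCGAG) start at positions 39, 46, 95.
XhoI cuts after the first base of each site, so after positions 39, 46, 95.
Linear molecule, 3 cuts → 4 fragments:
  1–39 → 39 bp
  40–46 → 7 bp
  47–95 → 49 bp
  96–275 → 180 bp
Sorted largest to smallest: 180, 49, 39, 7 bp.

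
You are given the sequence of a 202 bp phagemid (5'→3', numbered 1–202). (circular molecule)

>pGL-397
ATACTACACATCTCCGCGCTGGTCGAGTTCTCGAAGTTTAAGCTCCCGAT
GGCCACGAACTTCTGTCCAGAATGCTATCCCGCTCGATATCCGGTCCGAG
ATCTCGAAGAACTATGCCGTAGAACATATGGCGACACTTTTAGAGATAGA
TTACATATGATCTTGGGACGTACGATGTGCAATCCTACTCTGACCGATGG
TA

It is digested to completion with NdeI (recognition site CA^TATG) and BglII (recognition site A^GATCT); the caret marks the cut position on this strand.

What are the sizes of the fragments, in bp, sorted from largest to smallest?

NdeI sites (CATATG) start at positions 125, 154.
NdeI cuts after base 2 of each site, so after positions 126, 155.
The BglII site (AGATCT) starts at position 99.
BglII cuts after the first base of each site, so after position 99.
Combined cut positions: 99, 126, 155.
Circular molecule, 3 cuts → 3 fragments:
  100–126 → 27 bp
  127–155 → 29 bp
  156–202 then 1–99 → 47 + 99 = 146 bp
Sorted largest to smallest: 146, 29, 27 bp.

146, 29, 27 bp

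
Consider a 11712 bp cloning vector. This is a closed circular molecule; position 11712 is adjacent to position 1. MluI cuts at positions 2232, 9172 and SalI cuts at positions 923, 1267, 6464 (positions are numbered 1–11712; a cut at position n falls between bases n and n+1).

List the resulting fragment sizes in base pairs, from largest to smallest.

4232, 3463, 2708, 965, 344 bp

Combined cut positions (sorted): 923, 1267, 2232, 6464, 9172.
Circular molecule, 5 cuts → 5 fragments:
  1267 − 923 = 344 bp
  2232 − 1267 = 965 bp
  6464 − 2232 = 4232 bp
  9172 − 6464 = 2708 bp
  wrap: 11712 − 9172 + 923 = 3463 bp
Sorted largest to smallest: 4232, 3463, 2708, 965, 344 bp.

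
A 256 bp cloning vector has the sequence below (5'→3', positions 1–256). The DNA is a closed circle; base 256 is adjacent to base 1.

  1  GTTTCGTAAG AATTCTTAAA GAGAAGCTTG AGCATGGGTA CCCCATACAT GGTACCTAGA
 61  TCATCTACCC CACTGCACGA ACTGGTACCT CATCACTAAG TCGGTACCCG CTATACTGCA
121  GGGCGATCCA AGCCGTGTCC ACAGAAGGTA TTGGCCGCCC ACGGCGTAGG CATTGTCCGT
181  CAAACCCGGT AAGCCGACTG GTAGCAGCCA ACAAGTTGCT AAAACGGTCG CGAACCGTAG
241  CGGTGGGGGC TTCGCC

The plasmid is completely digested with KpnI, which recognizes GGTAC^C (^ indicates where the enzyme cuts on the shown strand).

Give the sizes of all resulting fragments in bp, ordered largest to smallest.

KpnI sites (GGTACC) start at positions 37, 51, 84, 103.
KpnI cuts after base 5 of each site (before the last base), so after positions 41, 55, 88, 107.
Circular molecule, 4 cuts → 4 fragments:
  42–55 → 14 bp
  56–88 → 33 bp
  89–107 → 19 bp
  108–256 then 1–41 → 149 + 41 = 190 bp
Sorted largest to smallest: 190, 33, 19, 14 bp.

190, 33, 19, 14 bp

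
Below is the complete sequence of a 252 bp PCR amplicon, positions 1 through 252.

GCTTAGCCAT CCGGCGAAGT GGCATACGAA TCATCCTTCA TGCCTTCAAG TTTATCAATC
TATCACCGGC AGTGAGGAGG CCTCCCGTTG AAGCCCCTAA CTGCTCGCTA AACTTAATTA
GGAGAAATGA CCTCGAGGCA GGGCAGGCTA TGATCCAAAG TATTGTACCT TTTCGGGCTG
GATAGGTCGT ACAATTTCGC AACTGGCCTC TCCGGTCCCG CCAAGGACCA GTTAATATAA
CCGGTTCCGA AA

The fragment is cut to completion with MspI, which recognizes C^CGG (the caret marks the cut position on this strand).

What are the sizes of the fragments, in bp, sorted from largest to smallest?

146, 55, 29, 11, 11 bp

MspI sites (CCGG) start at positions 11, 66, 212, 241.
MspI cuts after the first base of each site, so after positions 11, 66, 212, 241.
Linear molecule, 4 cuts → 5 fragments:
  1–11 → 11 bp
  12–66 → 55 bp
  67–212 → 146 bp
  213–241 → 29 bp
  242–252 → 11 bp
Sorted largest to smallest: 146, 55, 29, 11, 11 bp.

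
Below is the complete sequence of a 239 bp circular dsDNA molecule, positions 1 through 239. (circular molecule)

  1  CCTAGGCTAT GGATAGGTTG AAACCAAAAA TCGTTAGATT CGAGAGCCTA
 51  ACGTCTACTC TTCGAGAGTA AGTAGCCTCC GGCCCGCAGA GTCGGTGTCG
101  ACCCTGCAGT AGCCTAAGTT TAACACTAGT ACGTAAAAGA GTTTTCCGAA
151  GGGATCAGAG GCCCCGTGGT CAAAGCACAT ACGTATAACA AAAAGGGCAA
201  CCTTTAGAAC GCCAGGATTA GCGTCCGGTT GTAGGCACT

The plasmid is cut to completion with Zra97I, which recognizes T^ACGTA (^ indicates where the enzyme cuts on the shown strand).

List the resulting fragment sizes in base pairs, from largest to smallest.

189, 50 bp

Zra97I sites (TACGTA) start at positions 130, 180.
Zra97I cuts after the first base of each site, so after positions 130, 180.
Circular molecule, 2 cuts → 2 fragments:
  131–180 → 50 bp
  181–239 then 1–130 → 59 + 130 = 189 bp
Sorted largest to smallest: 189, 50 bp.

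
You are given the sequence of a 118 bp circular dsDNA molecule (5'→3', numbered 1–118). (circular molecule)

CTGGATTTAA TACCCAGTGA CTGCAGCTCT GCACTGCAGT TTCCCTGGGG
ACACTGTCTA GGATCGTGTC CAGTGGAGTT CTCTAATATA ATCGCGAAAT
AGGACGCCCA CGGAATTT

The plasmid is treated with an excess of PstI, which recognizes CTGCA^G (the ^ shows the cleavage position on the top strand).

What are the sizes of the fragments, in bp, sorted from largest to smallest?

PstI sites (CTGCAG) start at positions 21, 34.
PstI cuts after base 5 of each site (before the last base), so after positions 25, 38.
Circular molecule, 2 cuts → 2 fragments:
  26–38 → 13 bp
  39–118 then 1–25 → 80 + 25 = 105 bp
Sorted largest to smallest: 105, 13 bp.

105, 13 bp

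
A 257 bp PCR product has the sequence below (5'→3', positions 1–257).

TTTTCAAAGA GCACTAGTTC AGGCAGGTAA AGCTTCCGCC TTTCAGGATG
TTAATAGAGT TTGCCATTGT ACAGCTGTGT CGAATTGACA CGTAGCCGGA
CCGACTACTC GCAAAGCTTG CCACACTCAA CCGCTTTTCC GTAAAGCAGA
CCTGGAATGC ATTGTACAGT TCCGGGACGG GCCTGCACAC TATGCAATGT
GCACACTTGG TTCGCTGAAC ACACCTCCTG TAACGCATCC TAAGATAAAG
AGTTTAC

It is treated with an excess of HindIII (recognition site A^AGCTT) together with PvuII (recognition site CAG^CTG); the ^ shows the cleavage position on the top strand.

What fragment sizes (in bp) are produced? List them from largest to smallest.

143, 44, 40, 30 bp

HindIII sites (AAGCTT) start at positions 30, 114.
HindIII cuts after the first base of each site, so after positions 30, 114.
The PvuII site (CAGCTG) starts at position 72.
PvuII cuts after base 3 of each site, so after position 74.
Combined cut positions: 30, 74, 114.
Linear molecule, 3 cuts → 4 fragments:
  1–30 → 30 bp
  31–74 → 44 bp
  75–114 → 40 bp
  115–257 → 143 bp
Sorted largest to smallest: 143, 44, 40, 30 bp.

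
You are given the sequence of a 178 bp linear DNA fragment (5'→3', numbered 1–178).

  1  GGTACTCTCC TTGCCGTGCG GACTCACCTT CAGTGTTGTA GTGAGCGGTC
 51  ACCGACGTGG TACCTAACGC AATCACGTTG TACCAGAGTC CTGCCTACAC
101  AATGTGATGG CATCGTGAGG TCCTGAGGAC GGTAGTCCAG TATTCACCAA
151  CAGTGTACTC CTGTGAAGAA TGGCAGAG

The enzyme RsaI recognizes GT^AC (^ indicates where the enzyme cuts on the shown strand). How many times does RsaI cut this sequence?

GTAC occurs starting at positions 2, 60, 80, 155.
RsaI cuts at 4 sites.

4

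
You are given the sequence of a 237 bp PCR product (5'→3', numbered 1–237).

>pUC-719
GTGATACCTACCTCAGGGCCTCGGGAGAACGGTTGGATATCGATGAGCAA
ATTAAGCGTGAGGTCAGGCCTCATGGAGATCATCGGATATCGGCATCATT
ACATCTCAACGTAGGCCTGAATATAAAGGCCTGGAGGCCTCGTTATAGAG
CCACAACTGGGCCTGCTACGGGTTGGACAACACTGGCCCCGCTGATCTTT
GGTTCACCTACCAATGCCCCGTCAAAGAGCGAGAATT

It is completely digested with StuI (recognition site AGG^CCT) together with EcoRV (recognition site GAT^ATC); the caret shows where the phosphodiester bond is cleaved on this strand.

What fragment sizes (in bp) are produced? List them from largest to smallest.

StuI sites (AGGCCT) start at positions 66, 113, 127, 135.
StuI cuts after base 3 of each site, so after positions 68, 115, 129, 137.
EcoRV sites (GATATC) start at positions 36, 86.
EcoRV cuts after base 3 of each site, so after positions 38, 88.
Combined cut positions: 38, 68, 88, 115, 129, 137.
Linear molecule, 6 cuts → 7 fragments:
  1–38 → 38 bp
  39–68 → 30 bp
  69–88 → 20 bp
  89–115 → 27 bp
  116–129 → 14 bp
  130–137 → 8 bp
  138–237 → 100 bp
Sorted largest to smallest: 100, 38, 30, 27, 20, 14, 8 bp.

100, 38, 30, 27, 20, 14, 8 bp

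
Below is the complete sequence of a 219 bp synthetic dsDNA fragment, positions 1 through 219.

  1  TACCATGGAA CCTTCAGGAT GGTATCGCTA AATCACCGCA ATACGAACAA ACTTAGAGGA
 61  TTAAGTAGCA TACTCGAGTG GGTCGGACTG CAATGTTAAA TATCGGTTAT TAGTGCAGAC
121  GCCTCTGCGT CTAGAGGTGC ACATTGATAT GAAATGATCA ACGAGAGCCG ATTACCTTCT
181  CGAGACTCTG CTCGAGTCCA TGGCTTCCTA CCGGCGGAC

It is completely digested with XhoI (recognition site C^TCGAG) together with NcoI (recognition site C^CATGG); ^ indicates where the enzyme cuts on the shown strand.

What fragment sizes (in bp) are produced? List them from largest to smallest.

106, 70, 21, 12, 7, 3 bp

XhoI sites (CTCGAG) start at positions 73, 179, 191.
XhoI cuts after the first base of each site, so after positions 73, 179, 191.
NcoI sites (CCATGG) start at positions 3, 198.
NcoI cuts after the first base of each site, so after positions 3, 198.
Combined cut positions: 3, 73, 179, 191, 198.
Linear molecule, 5 cuts → 6 fragments:
  1–3 → 3 bp
  4–73 → 70 bp
  74–179 → 106 bp
  180–191 → 12 bp
  192–198 → 7 bp
  199–219 → 21 bp
Sorted largest to smallest: 106, 70, 21, 12, 7, 3 bp.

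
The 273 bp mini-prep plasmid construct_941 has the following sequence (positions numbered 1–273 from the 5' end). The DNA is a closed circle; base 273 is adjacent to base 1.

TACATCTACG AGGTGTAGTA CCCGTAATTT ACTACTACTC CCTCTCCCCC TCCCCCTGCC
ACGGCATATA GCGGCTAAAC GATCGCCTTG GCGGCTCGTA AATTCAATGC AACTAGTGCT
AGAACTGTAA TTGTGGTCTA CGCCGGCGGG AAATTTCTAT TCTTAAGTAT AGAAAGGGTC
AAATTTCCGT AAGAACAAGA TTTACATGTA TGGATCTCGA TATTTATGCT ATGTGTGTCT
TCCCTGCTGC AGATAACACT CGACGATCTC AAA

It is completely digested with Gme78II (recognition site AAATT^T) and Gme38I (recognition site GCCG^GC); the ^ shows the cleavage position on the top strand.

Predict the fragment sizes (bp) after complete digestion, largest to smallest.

Gme78II sites (AAATTT) start at positions 151, 181.
Gme78II cuts after base 5 of each site (before the last base), so after positions 155, 185.
The Gme38I site (GCCGGC) starts at position 142.
Gme38I cuts after base 4 of each site, so after position 145.
Combined cut positions: 145, 155, 185.
Circular molecule, 3 cuts → 3 fragments:
  146–155 → 10 bp
  156–185 → 30 bp
  186–273 then 1–145 → 88 + 145 = 233 bp
Sorted largest to smallest: 233, 30, 10 bp.

233, 30, 10 bp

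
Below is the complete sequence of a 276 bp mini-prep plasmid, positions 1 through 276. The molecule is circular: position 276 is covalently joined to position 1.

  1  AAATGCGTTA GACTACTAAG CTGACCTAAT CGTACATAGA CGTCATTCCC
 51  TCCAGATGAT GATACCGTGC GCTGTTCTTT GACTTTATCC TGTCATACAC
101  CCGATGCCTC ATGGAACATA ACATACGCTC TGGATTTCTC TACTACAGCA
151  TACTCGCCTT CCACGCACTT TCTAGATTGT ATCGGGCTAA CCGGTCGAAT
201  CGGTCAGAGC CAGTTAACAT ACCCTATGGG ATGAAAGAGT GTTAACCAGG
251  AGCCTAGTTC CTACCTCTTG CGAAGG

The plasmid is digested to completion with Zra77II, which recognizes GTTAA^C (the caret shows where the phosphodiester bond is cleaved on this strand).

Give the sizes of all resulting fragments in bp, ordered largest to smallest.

Zra77II sites (GTTAAC) start at positions 213, 241.
Zra77II cuts after base 5 of each site (before the last base), so after positions 217, 245.
Circular molecule, 2 cuts → 2 fragments:
  218–245 → 28 bp
  246–276 then 1–217 → 31 + 217 = 248 bp
Sorted largest to smallest: 248, 28 bp.

248, 28 bp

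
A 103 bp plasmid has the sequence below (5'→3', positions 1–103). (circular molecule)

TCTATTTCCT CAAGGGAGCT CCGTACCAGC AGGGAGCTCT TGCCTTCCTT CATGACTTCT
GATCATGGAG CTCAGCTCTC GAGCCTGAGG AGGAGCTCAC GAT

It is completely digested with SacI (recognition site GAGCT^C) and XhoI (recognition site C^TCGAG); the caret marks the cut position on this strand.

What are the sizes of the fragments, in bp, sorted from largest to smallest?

SacI sites (GAGCTC) start at positions 16, 34, 68, 93.
SacI cuts after base 5 of each site (before the last base), so after positions 20, 38, 72, 97.
The XhoI site (CTCGAG) starts at position 78.
XhoI cuts after the first base of each site, so after position 78.
Combined cut positions: 20, 38, 72, 78, 97.
Circular molecule, 5 cuts → 5 fragments:
  21–38 → 18 bp
  39–72 → 34 bp
  73–78 → 6 bp
  79–97 → 19 bp
  98–103 then 1–20 → 6 + 20 = 26 bp
Sorted largest to smallest: 34, 26, 19, 18, 6 bp.

34, 26, 19, 18, 6 bp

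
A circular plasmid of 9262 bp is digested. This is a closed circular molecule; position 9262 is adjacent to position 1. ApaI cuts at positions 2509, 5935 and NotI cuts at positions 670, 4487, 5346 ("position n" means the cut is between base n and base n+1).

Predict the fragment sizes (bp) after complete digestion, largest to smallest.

Combined cut positions (sorted): 670, 2509, 4487, 5346, 5935.
Circular molecule, 5 cuts → 5 fragments:
  2509 − 670 = 1839 bp
  4487 − 2509 = 1978 bp
  5346 − 4487 = 859 bp
  5935 − 5346 = 589 bp
  wrap: 9262 − 5935 + 670 = 3997 bp
Sorted largest to smallest: 3997, 1978, 1839, 859, 589 bp.

3997, 1978, 1839, 859, 589 bp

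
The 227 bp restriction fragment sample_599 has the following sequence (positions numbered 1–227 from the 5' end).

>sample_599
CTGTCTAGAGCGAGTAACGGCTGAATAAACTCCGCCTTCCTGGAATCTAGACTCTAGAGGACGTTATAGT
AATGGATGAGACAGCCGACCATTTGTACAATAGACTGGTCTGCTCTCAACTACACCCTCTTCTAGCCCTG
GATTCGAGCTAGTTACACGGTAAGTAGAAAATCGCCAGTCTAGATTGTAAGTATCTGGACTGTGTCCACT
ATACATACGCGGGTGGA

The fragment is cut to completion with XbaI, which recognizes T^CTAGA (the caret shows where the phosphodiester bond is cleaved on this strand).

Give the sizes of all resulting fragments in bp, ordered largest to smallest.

XbaI sites (TCTAGA) start at positions 4, 46, 53, 179.
XbaI cuts after the first base of each site, so after positions 4, 46, 53, 179.
Linear molecule, 4 cuts → 5 fragments:
  1–4 → 4 bp
  5–46 → 42 bp
  47–53 → 7 bp
  54–179 → 126 bp
  180–227 → 48 bp
Sorted largest to smallest: 126, 48, 42, 7, 4 bp.

126, 48, 42, 7, 4 bp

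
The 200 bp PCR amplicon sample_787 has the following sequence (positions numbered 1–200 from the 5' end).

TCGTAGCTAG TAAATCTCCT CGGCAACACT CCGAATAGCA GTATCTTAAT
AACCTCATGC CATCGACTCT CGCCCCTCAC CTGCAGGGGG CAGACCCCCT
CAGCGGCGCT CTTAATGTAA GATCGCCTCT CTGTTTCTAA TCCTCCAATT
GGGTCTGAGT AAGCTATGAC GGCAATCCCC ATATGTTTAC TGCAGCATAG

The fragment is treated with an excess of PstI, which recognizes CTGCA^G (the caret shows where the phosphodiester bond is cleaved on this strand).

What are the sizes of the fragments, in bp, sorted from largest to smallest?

PstI sites (CTGCAG) start at positions 81, 190.
PstI cuts after base 5 of each site (before the last base), so after positions 85, 194.
Linear molecule, 2 cuts → 3 fragments:
  1–85 → 85 bp
  86–194 → 109 bp
  195–200 → 6 bp
Sorted largest to smallest: 109, 85, 6 bp.

109, 85, 6 bp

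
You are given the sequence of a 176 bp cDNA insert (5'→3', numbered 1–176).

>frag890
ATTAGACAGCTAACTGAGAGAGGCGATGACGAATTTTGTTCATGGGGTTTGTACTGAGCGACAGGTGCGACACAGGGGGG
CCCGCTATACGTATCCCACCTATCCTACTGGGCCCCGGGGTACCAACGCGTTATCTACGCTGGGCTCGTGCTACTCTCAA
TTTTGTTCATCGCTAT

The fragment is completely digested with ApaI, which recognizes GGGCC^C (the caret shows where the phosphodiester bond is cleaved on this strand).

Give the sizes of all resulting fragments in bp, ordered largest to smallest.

82, 62, 32 bp

ApaI sites (GGGCCC) start at positions 78, 110.
ApaI cuts after base 5 of each site (before the last base), so after positions 82, 114.
Linear molecule, 2 cuts → 3 fragments:
  1–82 → 82 bp
  83–114 → 32 bp
  115–176 → 62 bp
Sorted largest to smallest: 82, 62, 32 bp.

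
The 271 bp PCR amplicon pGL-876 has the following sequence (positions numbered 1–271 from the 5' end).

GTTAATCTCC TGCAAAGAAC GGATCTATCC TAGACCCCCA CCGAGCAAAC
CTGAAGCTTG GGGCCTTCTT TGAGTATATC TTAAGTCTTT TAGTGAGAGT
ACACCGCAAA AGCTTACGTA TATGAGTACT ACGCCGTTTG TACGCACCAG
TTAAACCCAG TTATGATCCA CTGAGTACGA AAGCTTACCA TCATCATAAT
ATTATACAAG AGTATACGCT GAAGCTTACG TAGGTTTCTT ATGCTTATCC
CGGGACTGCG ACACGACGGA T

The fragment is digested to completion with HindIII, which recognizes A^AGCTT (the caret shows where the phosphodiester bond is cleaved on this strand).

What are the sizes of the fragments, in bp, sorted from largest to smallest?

HindIII sites (AAGCTT) start at positions 54, 110, 181, 222.
HindIII cuts after the first base of each site, so after positions 54, 110, 181, 222.
Linear molecule, 4 cuts → 5 fragments:
  1–54 → 54 bp
  55–110 → 56 bp
  111–181 → 71 bp
  182–222 → 41 bp
  223–271 → 49 bp
Sorted largest to smallest: 71, 56, 54, 49, 41 bp.

71, 56, 54, 49, 41 bp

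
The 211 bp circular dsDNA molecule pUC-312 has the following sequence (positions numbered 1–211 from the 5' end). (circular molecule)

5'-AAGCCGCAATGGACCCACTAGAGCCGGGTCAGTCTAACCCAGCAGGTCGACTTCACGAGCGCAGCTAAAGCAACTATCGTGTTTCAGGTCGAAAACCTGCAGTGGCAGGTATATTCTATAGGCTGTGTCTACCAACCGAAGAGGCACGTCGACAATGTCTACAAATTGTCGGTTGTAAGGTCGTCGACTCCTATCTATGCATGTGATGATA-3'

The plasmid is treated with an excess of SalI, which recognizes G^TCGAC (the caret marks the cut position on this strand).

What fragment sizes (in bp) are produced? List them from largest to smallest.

102, 74, 35 bp

SalI sites (GTCGAC) start at positions 46, 148, 183.
SalI cuts after the first base of each site, so after positions 46, 148, 183.
Circular molecule, 3 cuts → 3 fragments:
  47–148 → 102 bp
  149–183 → 35 bp
  184–211 then 1–46 → 28 + 46 = 74 bp
Sorted largest to smallest: 102, 74, 35 bp.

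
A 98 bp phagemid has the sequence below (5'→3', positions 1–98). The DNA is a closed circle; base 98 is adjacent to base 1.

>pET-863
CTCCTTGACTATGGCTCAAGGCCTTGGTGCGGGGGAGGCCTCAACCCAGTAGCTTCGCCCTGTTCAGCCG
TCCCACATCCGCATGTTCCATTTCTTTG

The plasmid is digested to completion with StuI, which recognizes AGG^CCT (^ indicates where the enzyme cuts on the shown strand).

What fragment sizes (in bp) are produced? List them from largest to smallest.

StuI sites (AGGCCT) start at positions 19, 36.
StuI cuts after base 3 of each site, so after positions 21, 38.
Circular molecule, 2 cuts → 2 fragments:
  22–38 → 17 bp
  39–98 then 1–21 → 60 + 21 = 81 bp
Sorted largest to smallest: 81, 17 bp.

81, 17 bp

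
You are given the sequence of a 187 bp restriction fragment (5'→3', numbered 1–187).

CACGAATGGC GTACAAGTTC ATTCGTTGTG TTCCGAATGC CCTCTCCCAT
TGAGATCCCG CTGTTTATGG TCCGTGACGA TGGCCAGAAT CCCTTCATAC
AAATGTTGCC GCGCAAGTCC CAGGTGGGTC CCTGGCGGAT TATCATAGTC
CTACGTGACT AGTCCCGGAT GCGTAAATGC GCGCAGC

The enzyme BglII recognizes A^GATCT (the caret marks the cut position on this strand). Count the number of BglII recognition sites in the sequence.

No occurrence of AGATCT is present in the sequence.
BglII does not cut: 0 sites.

0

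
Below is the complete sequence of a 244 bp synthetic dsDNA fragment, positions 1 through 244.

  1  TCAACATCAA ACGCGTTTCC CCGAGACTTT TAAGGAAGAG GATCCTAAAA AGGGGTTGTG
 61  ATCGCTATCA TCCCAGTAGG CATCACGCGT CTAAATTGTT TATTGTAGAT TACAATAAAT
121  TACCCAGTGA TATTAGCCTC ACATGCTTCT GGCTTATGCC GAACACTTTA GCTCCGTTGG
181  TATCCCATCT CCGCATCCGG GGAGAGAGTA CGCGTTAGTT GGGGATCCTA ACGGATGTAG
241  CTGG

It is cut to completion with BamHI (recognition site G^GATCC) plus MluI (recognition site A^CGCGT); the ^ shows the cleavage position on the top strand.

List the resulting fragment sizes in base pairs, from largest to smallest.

BamHI sites (GGATCC) start at positions 40, 223.
BamHI cuts after the first base of each site, so after positions 40, 223.
MluI sites (ACGCGT) start at positions 11, 85, 210.
MluI cuts after the first base of each site, so after positions 11, 85, 210.
Combined cut positions: 11, 40, 85, 210, 223.
Linear molecule, 5 cuts → 6 fragments:
  1–11 → 11 bp
  12–40 → 29 bp
  41–85 → 45 bp
  86–210 → 125 bp
  211–223 → 13 bp
  224–244 → 21 bp
Sorted largest to smallest: 125, 45, 29, 21, 13, 11 bp.

125, 45, 29, 21, 13, 11 bp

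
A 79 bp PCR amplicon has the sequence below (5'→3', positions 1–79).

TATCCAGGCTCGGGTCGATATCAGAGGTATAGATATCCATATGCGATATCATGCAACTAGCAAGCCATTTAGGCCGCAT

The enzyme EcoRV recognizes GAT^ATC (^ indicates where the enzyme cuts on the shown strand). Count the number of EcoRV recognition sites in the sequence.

GATATC occurs starting at positions 17, 32, 45.
EcoRV cuts at 3 sites.

3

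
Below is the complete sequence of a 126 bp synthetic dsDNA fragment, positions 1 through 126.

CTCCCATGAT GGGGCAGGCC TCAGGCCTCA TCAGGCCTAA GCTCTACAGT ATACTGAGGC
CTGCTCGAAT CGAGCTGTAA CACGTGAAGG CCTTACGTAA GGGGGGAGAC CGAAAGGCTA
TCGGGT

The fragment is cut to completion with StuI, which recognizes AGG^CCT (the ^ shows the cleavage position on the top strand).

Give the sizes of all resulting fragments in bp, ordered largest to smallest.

36, 31, 24, 18, 10, 7 bp

StuI sites (AGGCCT) start at positions 16, 23, 33, 57, 88.
StuI cuts after base 3 of each site, so after positions 18, 25, 35, 59, 90.
Linear molecule, 5 cuts → 6 fragments:
  1–18 → 18 bp
  19–25 → 7 bp
  26–35 → 10 bp
  36–59 → 24 bp
  60–90 → 31 bp
  91–126 → 36 bp
Sorted largest to smallest: 36, 31, 24, 18, 10, 7 bp.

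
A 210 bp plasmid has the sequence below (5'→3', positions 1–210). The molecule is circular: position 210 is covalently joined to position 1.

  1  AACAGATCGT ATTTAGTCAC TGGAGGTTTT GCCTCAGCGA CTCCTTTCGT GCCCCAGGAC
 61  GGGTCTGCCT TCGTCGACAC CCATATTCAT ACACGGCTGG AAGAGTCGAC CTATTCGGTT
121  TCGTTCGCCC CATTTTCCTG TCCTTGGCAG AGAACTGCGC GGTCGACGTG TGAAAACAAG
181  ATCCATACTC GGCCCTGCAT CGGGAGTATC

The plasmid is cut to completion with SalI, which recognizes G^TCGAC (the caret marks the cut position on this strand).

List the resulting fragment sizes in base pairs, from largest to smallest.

121, 57, 32 bp

SalI sites (GTCGAC) start at positions 73, 105, 162.
SalI cuts after the first base of each site, so after positions 73, 105, 162.
Circular molecule, 3 cuts → 3 fragments:
  74–105 → 32 bp
  106–162 → 57 bp
  163–210 then 1–73 → 48 + 73 = 121 bp
Sorted largest to smallest: 121, 57, 32 bp.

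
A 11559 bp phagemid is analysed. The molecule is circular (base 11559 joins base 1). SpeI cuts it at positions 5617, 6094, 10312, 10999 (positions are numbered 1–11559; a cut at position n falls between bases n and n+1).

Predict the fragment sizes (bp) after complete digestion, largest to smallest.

6177, 4218, 687, 477 bp

Circular molecule, 4 cuts → 4 fragments:
  6094 − 5617 = 477 bp
  10312 − 6094 = 4218 bp
  10999 − 10312 = 687 bp
  wrap: 11559 − 10999 + 5617 = 6177 bp
Sorted largest to smallest: 6177, 4218, 687, 477 bp.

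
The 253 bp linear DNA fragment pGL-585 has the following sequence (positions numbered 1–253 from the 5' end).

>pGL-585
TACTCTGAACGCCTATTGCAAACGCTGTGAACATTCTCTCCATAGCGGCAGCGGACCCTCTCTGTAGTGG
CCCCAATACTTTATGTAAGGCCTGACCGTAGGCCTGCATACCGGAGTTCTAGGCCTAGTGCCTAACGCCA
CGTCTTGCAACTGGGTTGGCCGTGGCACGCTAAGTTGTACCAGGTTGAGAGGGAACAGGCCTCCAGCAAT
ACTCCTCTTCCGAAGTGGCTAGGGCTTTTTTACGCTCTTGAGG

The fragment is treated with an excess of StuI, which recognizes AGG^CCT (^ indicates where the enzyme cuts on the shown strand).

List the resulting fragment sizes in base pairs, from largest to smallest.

90, 76, 54, 21, 12 bp

StuI sites (AGGCCT) start at positions 88, 100, 121, 197.
StuI cuts after base 3 of each site, so after positions 90, 102, 123, 199.
Linear molecule, 4 cuts → 5 fragments:
  1–90 → 90 bp
  91–102 → 12 bp
  103–123 → 21 bp
  124–199 → 76 bp
  200–253 → 54 bp
Sorted largest to smallest: 90, 76, 54, 21, 12 bp.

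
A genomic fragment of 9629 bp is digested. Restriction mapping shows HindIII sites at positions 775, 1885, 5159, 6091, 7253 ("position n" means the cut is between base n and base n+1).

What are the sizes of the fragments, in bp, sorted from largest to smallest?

Linear molecule, 5 cuts → 6 fragments:
  775 − 0 = 775 bp
  1885 − 775 = 1110 bp
  5159 − 1885 = 3274 bp
  6091 − 5159 = 932 bp
  7253 − 6091 = 1162 bp
  9629 − 7253 = 2376 bp
Sorted largest to smallest: 3274, 2376, 1162, 1110, 932, 775 bp.

3274, 2376, 1162, 1110, 932, 775 bp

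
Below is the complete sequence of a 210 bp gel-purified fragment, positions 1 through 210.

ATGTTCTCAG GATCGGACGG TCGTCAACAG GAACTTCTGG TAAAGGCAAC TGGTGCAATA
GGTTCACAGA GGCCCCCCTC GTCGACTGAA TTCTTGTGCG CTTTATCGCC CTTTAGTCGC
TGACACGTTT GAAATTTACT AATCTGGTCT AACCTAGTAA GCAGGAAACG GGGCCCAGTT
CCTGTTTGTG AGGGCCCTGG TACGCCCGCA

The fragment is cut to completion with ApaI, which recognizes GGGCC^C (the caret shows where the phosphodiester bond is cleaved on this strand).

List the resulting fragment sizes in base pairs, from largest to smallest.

ApaI sites (GGGCCC) start at positions 171, 192.
ApaI cuts after base 5 of each site (before the last base), so after positions 175, 196.
Linear molecule, 2 cuts → 3 fragments:
  1–175 → 175 bp
  176–196 → 21 bp
  197–210 → 14 bp
Sorted largest to smallest: 175, 21, 14 bp.

175, 21, 14 bp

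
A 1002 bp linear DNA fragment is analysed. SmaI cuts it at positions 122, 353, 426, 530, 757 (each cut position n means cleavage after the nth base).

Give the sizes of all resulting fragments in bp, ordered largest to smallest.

245, 231, 227, 122, 104, 73 bp

Linear molecule, 5 cuts → 6 fragments:
  122 − 0 = 122 bp
  353 − 122 = 231 bp
  426 − 353 = 73 bp
  530 − 426 = 104 bp
  757 − 530 = 227 bp
  1002 − 757 = 245 bp
Sorted largest to smallest: 245, 231, 227, 122, 104, 73 bp.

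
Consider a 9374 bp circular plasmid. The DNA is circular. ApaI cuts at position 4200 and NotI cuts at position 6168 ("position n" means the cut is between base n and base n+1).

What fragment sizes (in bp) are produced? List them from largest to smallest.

Combined cut positions (sorted): 4200, 6168.
Circular molecule, 2 cuts → 2 fragments:
  6168 − 4200 = 1968 bp
  wrap: 9374 − 6168 + 4200 = 7406 bp
Sorted largest to smallest: 7406, 1968 bp.

7406, 1968 bp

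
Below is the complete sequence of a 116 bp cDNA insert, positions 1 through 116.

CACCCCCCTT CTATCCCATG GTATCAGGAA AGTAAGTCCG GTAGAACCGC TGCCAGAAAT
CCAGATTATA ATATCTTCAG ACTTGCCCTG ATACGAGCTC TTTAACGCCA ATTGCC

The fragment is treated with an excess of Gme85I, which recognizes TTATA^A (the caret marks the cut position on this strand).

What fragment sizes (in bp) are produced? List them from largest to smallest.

70, 46 bp

The Gme85I site (TTATAA) starts at position 66.
Gme85I cuts after base 5 of each site (before the last base), so after position 70.
Linear molecule, 1 cut → 2 fragments:
  1–70 → 70 bp
  71–116 → 46 bp
Sorted largest to smallest: 70, 46 bp.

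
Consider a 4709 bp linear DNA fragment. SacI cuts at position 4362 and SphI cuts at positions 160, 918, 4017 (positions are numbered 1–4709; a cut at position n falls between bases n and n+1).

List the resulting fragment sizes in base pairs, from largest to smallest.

Combined cut positions (sorted): 160, 918, 4017, 4362.
Linear molecule, 4 cuts → 5 fragments:
  160 − 0 = 160 bp
  918 − 160 = 758 bp
  4017 − 918 = 3099 bp
  4362 − 4017 = 345 bp
  4709 − 4362 = 347 bp
Sorted largest to smallest: 3099, 758, 347, 345, 160 bp.

3099, 758, 347, 345, 160 bp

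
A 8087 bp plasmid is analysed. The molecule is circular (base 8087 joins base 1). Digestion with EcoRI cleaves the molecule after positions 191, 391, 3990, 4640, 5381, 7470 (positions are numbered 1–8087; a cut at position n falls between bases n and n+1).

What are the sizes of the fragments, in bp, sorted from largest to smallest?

Circular molecule, 6 cuts → 6 fragments:
  391 − 191 = 200 bp
  3990 − 391 = 3599 bp
  4640 − 3990 = 650 bp
  5381 − 4640 = 741 bp
  7470 − 5381 = 2089 bp
  wrap: 8087 − 7470 + 191 = 808 bp
Sorted largest to smallest: 3599, 2089, 808, 741, 650, 200 bp.

3599, 2089, 808, 741, 650, 200 bp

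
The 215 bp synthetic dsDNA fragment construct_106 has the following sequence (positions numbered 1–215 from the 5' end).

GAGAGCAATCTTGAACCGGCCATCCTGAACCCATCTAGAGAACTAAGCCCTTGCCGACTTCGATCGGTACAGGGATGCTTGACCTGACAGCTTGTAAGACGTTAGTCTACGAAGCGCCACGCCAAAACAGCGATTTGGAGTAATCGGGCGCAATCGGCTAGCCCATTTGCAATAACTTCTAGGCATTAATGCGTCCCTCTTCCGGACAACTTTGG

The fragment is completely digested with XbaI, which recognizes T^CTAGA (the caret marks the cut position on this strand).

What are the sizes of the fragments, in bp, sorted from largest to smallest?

The XbaI site (TCTAGA) starts at position 34.
XbaI cuts after the first base of each site, so after position 34.
Linear molecule, 1 cut → 2 fragments:
  1–34 → 34 bp
  35–215 → 181 bp
Sorted largest to smallest: 181, 34 bp.

181, 34 bp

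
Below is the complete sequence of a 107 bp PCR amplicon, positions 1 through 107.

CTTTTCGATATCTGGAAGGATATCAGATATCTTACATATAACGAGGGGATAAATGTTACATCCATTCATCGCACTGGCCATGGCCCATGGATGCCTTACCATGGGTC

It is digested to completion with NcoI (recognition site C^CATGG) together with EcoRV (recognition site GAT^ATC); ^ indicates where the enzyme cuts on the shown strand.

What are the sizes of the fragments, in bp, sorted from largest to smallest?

NcoI sites (CCATGG) start at positions 78, 85, 99.
NcoI cuts after the first base of each site, so after positions 78, 85, 99.
EcoRV sites (GATATC) start at positions 7, 19, 26.
EcoRV cuts after base 3 of each site, so after positions 9, 21, 28.
Combined cut positions: 9, 21, 28, 78, 85, 99.
Linear molecule, 6 cuts → 7 fragments:
  1–9 → 9 bp
  10–21 → 12 bp
  22–28 → 7 bp
  29–78 → 50 bp
  79–85 → 7 bp
  86–99 → 14 bp
  100–107 → 8 bp
Sorted largest to smallest: 50, 14, 12, 9, 8, 7, 7 bp.

50, 14, 12, 9, 8, 7, 7 bp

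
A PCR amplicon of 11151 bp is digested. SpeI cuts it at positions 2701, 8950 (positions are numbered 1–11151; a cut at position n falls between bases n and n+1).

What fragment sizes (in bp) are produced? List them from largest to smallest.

6249, 2701, 2201 bp

Linear molecule, 2 cuts → 3 fragments:
  2701 − 0 = 2701 bp
  8950 − 2701 = 6249 bp
  11151 − 8950 = 2201 bp
Sorted largest to smallest: 6249, 2701, 2201 bp.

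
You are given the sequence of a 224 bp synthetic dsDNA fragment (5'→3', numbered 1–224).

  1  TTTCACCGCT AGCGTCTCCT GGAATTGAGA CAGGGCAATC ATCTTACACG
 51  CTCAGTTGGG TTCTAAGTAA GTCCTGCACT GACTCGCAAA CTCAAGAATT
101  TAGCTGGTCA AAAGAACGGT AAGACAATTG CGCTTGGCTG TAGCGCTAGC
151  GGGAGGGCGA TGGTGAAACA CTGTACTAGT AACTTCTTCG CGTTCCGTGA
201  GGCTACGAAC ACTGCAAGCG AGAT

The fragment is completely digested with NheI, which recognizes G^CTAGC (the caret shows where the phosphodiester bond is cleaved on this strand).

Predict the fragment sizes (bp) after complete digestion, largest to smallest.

137, 79, 8 bp

NheI sites (GCTAGC) start at positions 8, 145.
NheI cuts after the first base of each site, so after positions 8, 145.
Linear molecule, 2 cuts → 3 fragments:
  1–8 → 8 bp
  9–145 → 137 bp
  146–224 → 79 bp
Sorted largest to smallest: 137, 79, 8 bp.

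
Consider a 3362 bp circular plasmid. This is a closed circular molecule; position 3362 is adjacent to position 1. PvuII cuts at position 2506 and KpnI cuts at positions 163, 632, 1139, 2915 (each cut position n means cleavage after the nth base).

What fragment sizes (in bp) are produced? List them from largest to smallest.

1367, 610, 507, 469, 409 bp

Combined cut positions (sorted): 163, 632, 1139, 2506, 2915.
Circular molecule, 5 cuts → 5 fragments:
  632 − 163 = 469 bp
  1139 − 632 = 507 bp
  2506 − 1139 = 1367 bp
  2915 − 2506 = 409 bp
  wrap: 3362 − 2915 + 163 = 610 bp
Sorted largest to smallest: 1367, 610, 507, 469, 409 bp.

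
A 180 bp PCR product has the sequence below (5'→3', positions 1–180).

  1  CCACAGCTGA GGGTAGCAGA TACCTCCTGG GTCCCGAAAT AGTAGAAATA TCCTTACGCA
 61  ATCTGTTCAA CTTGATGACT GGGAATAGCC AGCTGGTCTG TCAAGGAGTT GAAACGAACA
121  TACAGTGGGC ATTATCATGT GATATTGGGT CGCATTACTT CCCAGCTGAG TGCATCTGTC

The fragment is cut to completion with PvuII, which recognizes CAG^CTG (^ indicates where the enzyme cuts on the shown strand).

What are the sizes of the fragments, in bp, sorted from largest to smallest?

86, 73, 15, 6 bp

PvuII sites (CAGCTG) start at positions 4, 90, 163.
PvuII cuts after base 3 of each site, so after positions 6, 92, 165.
Linear molecule, 3 cuts → 4 fragments:
  1–6 → 6 bp
  7–92 → 86 bp
  93–165 → 73 bp
  166–180 → 15 bp
Sorted largest to smallest: 86, 73, 15, 6 bp.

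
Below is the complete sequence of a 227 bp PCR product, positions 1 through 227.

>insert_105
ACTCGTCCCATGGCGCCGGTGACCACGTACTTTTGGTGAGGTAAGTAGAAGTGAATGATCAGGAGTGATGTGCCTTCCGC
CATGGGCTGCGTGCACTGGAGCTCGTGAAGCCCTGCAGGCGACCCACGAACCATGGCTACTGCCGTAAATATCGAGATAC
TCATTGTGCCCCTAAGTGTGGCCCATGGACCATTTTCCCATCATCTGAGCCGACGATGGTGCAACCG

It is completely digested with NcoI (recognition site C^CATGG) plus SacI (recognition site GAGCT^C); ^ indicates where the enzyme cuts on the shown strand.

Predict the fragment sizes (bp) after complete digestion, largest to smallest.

NcoI sites (CCATGG) start at positions 8, 80, 131, 183.
NcoI cuts after the first base of each site, so after positions 8, 80, 131, 183.
The SacI site (GAGCTC) starts at position 99.
SacI cuts after base 5 of each site (before the last base), so after position 103.
Combined cut positions: 8, 80, 103, 131, 183.
Linear molecule, 5 cuts → 6 fragments:
  1–8 → 8 bp
  9–80 → 72 bp
  81–103 → 23 bp
  104–131 → 28 bp
  132–183 → 52 bp
  184–227 → 44 bp
Sorted largest to smallest: 72, 52, 44, 28, 23, 8 bp.

72, 52, 44, 28, 23, 8 bp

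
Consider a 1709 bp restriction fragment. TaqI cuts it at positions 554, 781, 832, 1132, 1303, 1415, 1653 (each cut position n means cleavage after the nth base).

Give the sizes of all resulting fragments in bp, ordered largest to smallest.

554, 300, 238, 227, 171, 112, 56, 51 bp

Linear molecule, 7 cuts → 8 fragments:
  554 − 0 = 554 bp
  781 − 554 = 227 bp
  832 − 781 = 51 bp
  1132 − 832 = 300 bp
  1303 − 1132 = 171 bp
  1415 − 1303 = 112 bp
  1653 − 1415 = 238 bp
  1709 − 1653 = 56 bp
Sorted largest to smallest: 554, 300, 238, 227, 171, 112, 56, 51 bp.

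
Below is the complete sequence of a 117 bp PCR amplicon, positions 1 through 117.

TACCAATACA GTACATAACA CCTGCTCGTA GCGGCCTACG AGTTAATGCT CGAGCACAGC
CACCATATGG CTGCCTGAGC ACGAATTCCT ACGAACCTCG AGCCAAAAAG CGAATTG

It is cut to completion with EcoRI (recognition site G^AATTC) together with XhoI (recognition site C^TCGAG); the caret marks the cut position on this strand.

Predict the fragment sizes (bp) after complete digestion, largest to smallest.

49, 34, 20, 14 bp

The EcoRI site (GAATTC) starts at position 83.
EcoRI cuts after the first base of each site, so after position 83.
XhoI sites (CTCGAG) start at positions 49, 97.
XhoI cuts after the first base of each site, so after positions 49, 97.
Combined cut positions: 49, 83, 97.
Linear molecule, 3 cuts → 4 fragments:
  1–49 → 49 bp
  50–83 → 34 bp
  84–97 → 14 bp
  98–117 → 20 bp
Sorted largest to smallest: 49, 34, 20, 14 bp.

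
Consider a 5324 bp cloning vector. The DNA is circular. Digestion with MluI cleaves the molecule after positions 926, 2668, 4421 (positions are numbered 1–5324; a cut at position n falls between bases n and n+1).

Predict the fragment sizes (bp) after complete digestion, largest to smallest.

1829, 1753, 1742 bp

Circular molecule, 3 cuts → 3 fragments:
  2668 − 926 = 1742 bp
  4421 − 2668 = 1753 bp
  wrap: 5324 − 4421 + 926 = 1829 bp
Sorted largest to smallest: 1829, 1753, 1742 bp.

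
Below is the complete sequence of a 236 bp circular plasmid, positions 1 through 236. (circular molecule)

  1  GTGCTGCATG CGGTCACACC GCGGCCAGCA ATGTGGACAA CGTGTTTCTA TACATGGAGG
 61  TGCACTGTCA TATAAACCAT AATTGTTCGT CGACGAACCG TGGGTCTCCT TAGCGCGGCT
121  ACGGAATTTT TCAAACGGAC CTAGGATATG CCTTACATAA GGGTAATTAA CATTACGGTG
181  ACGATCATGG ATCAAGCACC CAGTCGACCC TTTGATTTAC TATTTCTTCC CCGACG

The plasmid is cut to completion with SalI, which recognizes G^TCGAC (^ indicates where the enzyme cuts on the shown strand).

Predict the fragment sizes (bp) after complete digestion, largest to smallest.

122, 114 bp

SalI sites (GTCGAC) start at positions 89, 203.
SalI cuts after the first base of each site, so after positions 89, 203.
Circular molecule, 2 cuts → 2 fragments:
  90–203 → 114 bp
  204–236 then 1–89 → 33 + 89 = 122 bp
Sorted largest to smallest: 122, 114 bp.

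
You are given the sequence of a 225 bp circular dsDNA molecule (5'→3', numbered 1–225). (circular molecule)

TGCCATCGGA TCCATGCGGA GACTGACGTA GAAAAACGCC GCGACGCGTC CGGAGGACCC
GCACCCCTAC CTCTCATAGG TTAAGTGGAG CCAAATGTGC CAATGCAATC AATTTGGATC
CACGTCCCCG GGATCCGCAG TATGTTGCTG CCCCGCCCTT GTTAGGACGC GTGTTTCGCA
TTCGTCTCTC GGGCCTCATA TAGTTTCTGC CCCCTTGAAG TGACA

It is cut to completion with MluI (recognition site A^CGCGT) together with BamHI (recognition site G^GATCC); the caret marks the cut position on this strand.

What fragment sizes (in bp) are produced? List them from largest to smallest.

72, 66, 36, 36, 15 bp

MluI sites (ACGCGT) start at positions 44, 167.
MluI cuts after the first base of each site, so after positions 44, 167.
BamHI sites (GGATCC) start at positions 8, 116, 131.
BamHI cuts after the first base of each site, so after positions 8, 116, 131.
Combined cut positions: 8, 44, 116, 131, 167.
Circular molecule, 5 cuts → 5 fragments:
  9–44 → 36 bp
  45–116 → 72 bp
  117–131 → 15 bp
  132–167 → 36 bp
  168–225 then 1–8 → 58 + 8 = 66 bp
Sorted largest to smallest: 72, 66, 36, 36, 15 bp.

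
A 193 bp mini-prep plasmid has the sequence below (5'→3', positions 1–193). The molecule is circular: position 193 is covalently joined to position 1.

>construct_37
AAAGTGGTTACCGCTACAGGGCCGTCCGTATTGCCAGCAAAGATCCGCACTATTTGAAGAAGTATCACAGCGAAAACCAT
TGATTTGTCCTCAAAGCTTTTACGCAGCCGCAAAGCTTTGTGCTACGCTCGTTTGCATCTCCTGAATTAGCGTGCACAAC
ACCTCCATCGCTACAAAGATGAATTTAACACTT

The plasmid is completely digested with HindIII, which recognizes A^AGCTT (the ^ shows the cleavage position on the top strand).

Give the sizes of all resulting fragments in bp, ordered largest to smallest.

HindIII sites (AAGCTT) start at positions 94, 113.
HindIII cuts after the first base of each site, so after positions 94, 113.
Circular molecule, 2 cuts → 2 fragments:
  95–113 → 19 bp
  114–193 then 1–94 → 80 + 94 = 174 bp
Sorted largest to smallest: 174, 19 bp.

174, 19 bp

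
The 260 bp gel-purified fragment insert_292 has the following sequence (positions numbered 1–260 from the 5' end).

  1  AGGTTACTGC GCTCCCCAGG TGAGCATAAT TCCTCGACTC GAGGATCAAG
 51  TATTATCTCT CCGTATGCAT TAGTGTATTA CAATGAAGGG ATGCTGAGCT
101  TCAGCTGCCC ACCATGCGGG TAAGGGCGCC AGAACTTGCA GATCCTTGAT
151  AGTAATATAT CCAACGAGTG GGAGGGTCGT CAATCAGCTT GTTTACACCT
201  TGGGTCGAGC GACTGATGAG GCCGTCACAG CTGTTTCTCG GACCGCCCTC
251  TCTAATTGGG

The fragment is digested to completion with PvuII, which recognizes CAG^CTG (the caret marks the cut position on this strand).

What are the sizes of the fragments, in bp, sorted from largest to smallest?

126, 104, 30 bp

PvuII sites (CAGCTG) start at positions 102, 228.
PvuII cuts after base 3 of each site, so after positions 104, 230.
Linear molecule, 2 cuts → 3 fragments:
  1–104 → 104 bp
  105–230 → 126 bp
  231–260 → 30 bp
Sorted largest to smallest: 126, 104, 30 bp.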